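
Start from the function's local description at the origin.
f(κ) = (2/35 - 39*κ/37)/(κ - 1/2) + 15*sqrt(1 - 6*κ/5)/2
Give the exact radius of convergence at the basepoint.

Denominator factor (κ - 1/2): pole of order 1 at 1/2, modulus 1/2.
Branch term (15/2)*sqrt(1 - κ/(5/6)): its argument vanishes at κ = 5/6, a square-root branch point, modulus 5/6.
The radius of convergence is the smallest modulus among the singular points: 1/2.

The radius of convergence is 1/2.


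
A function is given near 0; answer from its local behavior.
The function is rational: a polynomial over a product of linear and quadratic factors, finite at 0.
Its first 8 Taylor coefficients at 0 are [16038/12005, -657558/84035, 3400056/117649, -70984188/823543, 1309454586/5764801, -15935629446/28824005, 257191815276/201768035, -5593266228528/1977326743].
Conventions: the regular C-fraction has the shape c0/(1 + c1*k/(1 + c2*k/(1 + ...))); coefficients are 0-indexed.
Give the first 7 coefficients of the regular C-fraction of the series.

Taylor coefficients (read off): a_0 = 16038/12005, a_1 = -657558/84035, a_2 = 3400056/117649, a_3 = -70984188/823543, a_4 = 1309454586/5764801, a_5 = -15935629446/28824005, a_6 = 257191815276/201768035.
c0 = a_0 = 16038/12005. Peel one level at a time: if S = 1 + c*k/S' with S'(0) = 1, then c is the k-coefficient of S and S' = c*k/(S - 1).
S_1 = c0/f = 1 + (41/7)*k + (621/49)*k^2 + ...; c1 = 41/7.
S_2 = c1*k/(S_1 - 1) = 1 + (-621/287)*k + (216270/82369)*k^2 + ...; c2 = -621/287.
S_3 = c2*k/(S_2 - 1) = 1 + (8010/6601)*k + (14715/25921)*k^2 + ...; c3 = 8010/6601.
S_4 = c3*k/(S_3 - 1) = 1 + (-13407/28658)*k + (3111039/7762580)*k^2 + ...; c4 = -13407/28658.
S_5 = c4*k/(S_4 - 1) = 1 + (581739/679070)*k + (34776/297025)*k^2 + ...; c5 = 581739/679070.
S_6 = c5*k/(S_5 - 1) = 1 + (-627984/4594895)*k + ...; c6 = -627984/4594895.

The regular C-fraction coefficients are [16038/12005, 41/7, -621/287, 8010/6601, -13407/28658, 581739/679070, -627984/4594895].


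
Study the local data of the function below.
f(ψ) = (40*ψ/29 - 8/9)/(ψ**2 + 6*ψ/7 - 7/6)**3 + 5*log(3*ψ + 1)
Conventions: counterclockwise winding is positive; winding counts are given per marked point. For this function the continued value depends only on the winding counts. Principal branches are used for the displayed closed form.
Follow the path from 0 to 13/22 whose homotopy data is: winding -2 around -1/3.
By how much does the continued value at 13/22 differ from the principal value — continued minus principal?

The rational part is single-valued and drops out of the difference; each branch term changes only by its own monodromy.
(5)*log(1 - ψ/(-1/3)): each positive loop around -1/3 adds 2*pi*i to the log, so winding -2 contributes (5)*(-2)*2*pi*i = -(20)*pi*i.
Summing the contributions at ψ = 13/22 gives -(20)*pi*i.

Continued minus principal equals -(20)*pi*i.


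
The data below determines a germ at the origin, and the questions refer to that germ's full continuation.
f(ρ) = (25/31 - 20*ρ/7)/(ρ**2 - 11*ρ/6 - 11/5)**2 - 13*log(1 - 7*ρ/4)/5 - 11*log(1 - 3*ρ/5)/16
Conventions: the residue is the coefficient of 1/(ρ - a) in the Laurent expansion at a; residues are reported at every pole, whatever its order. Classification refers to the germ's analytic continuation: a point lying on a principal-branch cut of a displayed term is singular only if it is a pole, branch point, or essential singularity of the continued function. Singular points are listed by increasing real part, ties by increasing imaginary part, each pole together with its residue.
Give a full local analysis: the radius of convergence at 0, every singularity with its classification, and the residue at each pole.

Denominator factor (ρ**2 - 11*ρ/6 - 11/5)^2: discriminant 2189/180, real irrational roots 11/12 + (1/60)*sqrt(10945) and 11/12 - (1/60)*sqrt(10945); poles of order 2, moduli 11/12 + (1/60)*sqrt(10945) and -11/12 + (1/60)*sqrt(10945).
Branch term (-13/5)*log(1 - ρ/(4/7)): its argument vanishes at ρ = 4/7, a logarithmic branch point, modulus 4/7.
Branch term (-11/16)*log(1 - ρ/(5/3)): its argument vanishes at ρ = 5/3, a logarithmic branch point, modulus 5/3.
The radius of convergence is the smallest modulus among the singular points: 4/7.
The branch terms are analytic at 11/12 - (1/60)*sqrt(10945) and contribute nothing to the residue; only the rational part matters.
The factor ρ**2 - 11*ρ/6 - 11/5 splits as (ρ - a)(ρ - a') with a = 11/12 - (1/60)*sqrt(10945), a' = 11/12 + (1/60)*sqrt(10945). At the order-2 pole a set g(ρ) = (ρ - a)^2*(rational part) = [25/31 - 20*ρ/7] / (ρ - a')^2.
Order-2 pole: residue = g'(a); g'(11/12 - (1/60)*sqrt(10945)) = -(849600/1039803457)*sqrt(10945), so the residue is -(849600/1039803457)*sqrt(10945).
The branch terms are analytic at 11/12 + (1/60)*sqrt(10945) and contribute nothing to the residue; only the rational part matters.
The factor ρ**2 - 11*ρ/6 - 11/5 splits as (ρ - a)(ρ - a') with a = 11/12 + (1/60)*sqrt(10945), a' = 11/12 - (1/60)*sqrt(10945). At the order-2 pole a set g(ρ) = (ρ - a)^2*(rational part) = [25/31 - 20*ρ/7] / (ρ - a')^2.
Order-2 pole: residue = g'(a); g'(11/12 + (1/60)*sqrt(10945)) = (849600/1039803457)*sqrt(10945), so the residue is (849600/1039803457)*sqrt(10945).
List the singular points by increasing real part (a conjugate pair: the negative imaginary part first).

Radius of convergence at 0: 4/7.
At 11/12 - (1/60)*sqrt(10945): a pole of order 2; residue -(849600/1039803457)*sqrt(10945).
At 4/7: a logarithmic branch point.
At 5/3: a logarithmic branch point.
At 11/12 + (1/60)*sqrt(10945): a pole of order 2; residue (849600/1039803457)*sqrt(10945).


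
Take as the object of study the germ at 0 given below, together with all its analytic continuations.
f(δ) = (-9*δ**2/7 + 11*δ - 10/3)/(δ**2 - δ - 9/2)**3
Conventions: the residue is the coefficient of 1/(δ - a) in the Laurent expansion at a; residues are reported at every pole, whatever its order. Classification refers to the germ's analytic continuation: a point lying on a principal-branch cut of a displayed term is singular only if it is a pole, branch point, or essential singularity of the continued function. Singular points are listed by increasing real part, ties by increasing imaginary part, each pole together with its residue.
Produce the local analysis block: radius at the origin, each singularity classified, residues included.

Radius of convergence at 0: -1/2 + (1/2)*sqrt(19).
At 1/2 - (1/2)*sqrt(19): a pole of order 3; residue -(163/48013)*sqrt(19).
At 1/2 + (1/2)*sqrt(19): a pole of order 3; residue (163/48013)*sqrt(19).

Denominator factor (δ**2 - δ - 9/2)^3: discriminant 19, real irrational roots 1/2 + (1/2)*sqrt(19) and 1/2 - (1/2)*sqrt(19); poles of order 3, moduli 1/2 + (1/2)*sqrt(19) and -1/2 + (1/2)*sqrt(19).
The radius of convergence is the smallest modulus among the singular points: -1/2 + (1/2)*sqrt(19).
The factor δ**2 - δ - 9/2 splits as (δ - a)(δ - a') with a = 1/2 - (1/2)*sqrt(19), a' = 1/2 + (1/2)*sqrt(19). At the order-3 pole a set g(δ) = (δ - a)^3*f(δ) = [-9*δ**2/7 + 11*δ - 10/3] / (δ - a')^3.
Order-3 pole: residue = g''(a)/2; g''(1/2 - (1/2)*sqrt(19)) = -(326/48013)*sqrt(19), so the residue is -(163/48013)*sqrt(19).
The factor δ**2 - δ - 9/2 splits as (δ - a)(δ - a') with a = 1/2 + (1/2)*sqrt(19), a' = 1/2 - (1/2)*sqrt(19). At the order-3 pole a set g(δ) = (δ - a)^3*f(δ) = [-9*δ**2/7 + 11*δ - 10/3] / (δ - a')^3.
Order-3 pole: residue = g''(a)/2; g''(1/2 + (1/2)*sqrt(19)) = (326/48013)*sqrt(19), so the residue is (163/48013)*sqrt(19).
List the singular points by increasing real part (a conjugate pair: the negative imaginary part first).


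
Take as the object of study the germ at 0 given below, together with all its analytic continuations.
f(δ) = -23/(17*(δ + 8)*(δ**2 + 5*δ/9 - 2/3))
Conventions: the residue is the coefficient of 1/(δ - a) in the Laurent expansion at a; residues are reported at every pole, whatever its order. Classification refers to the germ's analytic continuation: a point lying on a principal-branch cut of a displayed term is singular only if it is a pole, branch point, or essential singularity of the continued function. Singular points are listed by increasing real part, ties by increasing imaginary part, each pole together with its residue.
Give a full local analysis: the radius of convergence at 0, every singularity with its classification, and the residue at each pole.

Denominator factor (δ**2 + 5*δ/9 - 2/3): discriminant 241/81, real irrational roots -5/18 + (1/18)*sqrt(241) and -5/18 - (1/18)*sqrt(241); poles of order 1, moduli -5/18 + (1/18)*sqrt(241) and 5/18 + (1/18)*sqrt(241).
Denominator factor (δ + 8): pole of order 1 at -8, modulus 8.
The radius of convergence is the smallest modulus among the singular points: -5/18 + (1/18)*sqrt(241).
At the order-1 pole -8 set g(δ) = (δ - (-8))*f(δ) = -23/(17*(δ**2 + 5*δ/9 - 2/3)).
Simple pole: residue = g(a) at a = -8, which is -207/9010.
The factor δ**2 + 5*δ/9 - 2/3 splits as (δ - a)(δ - a') with a = -5/18 - (1/18)*sqrt(241), a' = -5/18 + (1/18)*sqrt(241). At the order-1 pole a set g(δ) = (δ - a)*f(δ) = [-23/(17*(δ + 8))] / (δ - a').
Simple pole: residue = g(a) at a = -5/18 - (1/18)*sqrt(241), which is 207/18020 + (28773/4342820)*sqrt(241).
The factor δ**2 + 5*δ/9 - 2/3 splits as (δ - a)(δ - a') with a = -5/18 + (1/18)*sqrt(241), a' = -5/18 - (1/18)*sqrt(241). At the order-1 pole a set g(δ) = (δ - a)*f(δ) = [-23/(17*(δ + 8))] / (δ - a').
Simple pole: residue = g(a) at a = -5/18 + (1/18)*sqrt(241), which is 207/18020 - (28773/4342820)*sqrt(241).
List the singular points by increasing real part (a conjugate pair: the negative imaginary part first).

Radius of convergence at 0: -5/18 + (1/18)*sqrt(241).
At -8: a pole of order 1; residue -207/9010.
At -5/18 - (1/18)*sqrt(241): a pole of order 1; residue 207/18020 + (28773/4342820)*sqrt(241).
At -5/18 + (1/18)*sqrt(241): a pole of order 1; residue 207/18020 - (28773/4342820)*sqrt(241).


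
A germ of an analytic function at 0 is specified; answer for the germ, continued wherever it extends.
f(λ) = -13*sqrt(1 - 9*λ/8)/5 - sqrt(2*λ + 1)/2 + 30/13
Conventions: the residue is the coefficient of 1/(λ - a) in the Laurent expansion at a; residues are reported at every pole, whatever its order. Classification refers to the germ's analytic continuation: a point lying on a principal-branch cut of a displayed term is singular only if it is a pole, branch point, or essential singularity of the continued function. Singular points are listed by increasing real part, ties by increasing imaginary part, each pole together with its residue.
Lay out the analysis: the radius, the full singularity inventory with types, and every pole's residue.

Radius of convergence at 0: 1/2.
At -1/2: an algebraic (square-root) branch point.
At 8/9: an algebraic (square-root) branch point.

Branch term (-13/5)*sqrt(1 - λ/(8/9)): its argument vanishes at λ = 8/9, a square-root branch point, modulus 8/9.
Branch term (-1/2)*sqrt(1 - λ/(-1/2)): its argument vanishes at λ = -1/2, a square-root branch point, modulus 1/2.
The radius of convergence is the smallest modulus among the singular points: 1/2.
List the singular points by increasing real part (a conjugate pair: the negative imaginary part first).


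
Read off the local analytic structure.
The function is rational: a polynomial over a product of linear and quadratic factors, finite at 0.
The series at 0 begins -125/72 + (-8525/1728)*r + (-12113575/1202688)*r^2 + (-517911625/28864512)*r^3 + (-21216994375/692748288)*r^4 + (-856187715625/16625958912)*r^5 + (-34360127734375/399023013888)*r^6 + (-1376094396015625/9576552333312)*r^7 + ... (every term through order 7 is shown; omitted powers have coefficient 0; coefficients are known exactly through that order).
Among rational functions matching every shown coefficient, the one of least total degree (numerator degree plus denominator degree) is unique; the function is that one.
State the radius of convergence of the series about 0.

No rational of total degree below 4 reproduces all 8 coefficients; solving the [2/2] Pade equations on them gives f(r) = (-16*r**2/29 - 11*r/12 - 5/3)/((r - 8/5)*(r - 3/5)), whose expansion matches every shown term.
Denominator factor (r - 8/5): pole of order 1 at 8/5, modulus 8/5.
Denominator factor (r - 3/5): pole of order 1 at 3/5, modulus 3/5.
The radius of convergence is the smallest modulus among the singular points: 3/5.

The radius of convergence is 3/5.


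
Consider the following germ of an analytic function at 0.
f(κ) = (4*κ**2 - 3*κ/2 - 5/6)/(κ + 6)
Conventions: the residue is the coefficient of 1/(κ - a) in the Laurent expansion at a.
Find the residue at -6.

The residue is 913/6.

At the order-1 pole -6 set g(κ) = (κ - (-6))*f(κ) = 4*κ**2 - 3*κ/2 - 5/6.
Simple pole: residue = g(a) at a = -6, which is 913/6.


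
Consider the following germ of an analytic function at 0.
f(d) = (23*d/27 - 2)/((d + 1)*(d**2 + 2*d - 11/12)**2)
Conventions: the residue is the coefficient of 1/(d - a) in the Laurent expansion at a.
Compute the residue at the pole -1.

The residue is -1232/1587.

At the order-1 pole -1 set g(d) = (d - (-1))*f(d) = (23*d/27 - 2)/(d**2 + 2*d - 11/12)**2.
Simple pole: residue = g(a) at a = -1, which is -1232/1587.


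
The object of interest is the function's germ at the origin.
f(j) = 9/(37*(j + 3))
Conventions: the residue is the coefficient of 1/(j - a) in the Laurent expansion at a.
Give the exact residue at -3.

The residue is 9/37.

At the order-1 pole -3 set g(j) = (j - (-3))*f(j) = 9/37.
Simple pole: residue = g(a) at a = -3, which is 9/37.


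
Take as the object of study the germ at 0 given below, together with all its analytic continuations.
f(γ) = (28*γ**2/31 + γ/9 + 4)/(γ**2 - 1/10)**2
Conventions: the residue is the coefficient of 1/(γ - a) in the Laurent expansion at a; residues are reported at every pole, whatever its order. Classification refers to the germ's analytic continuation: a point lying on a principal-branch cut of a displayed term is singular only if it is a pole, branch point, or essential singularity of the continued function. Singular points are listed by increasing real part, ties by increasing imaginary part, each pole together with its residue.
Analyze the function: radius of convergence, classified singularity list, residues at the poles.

Denominator factor (γ**2 - 1/10)^2: discriminant 2/5, real irrational roots (1/10)*sqrt(10) and -(1/10)*sqrt(10); poles of order 2, moduli (1/10)*sqrt(10) and (1/10)*sqrt(10).
The radius of convergence is the smallest modulus among the singular points: (1/10)*sqrt(10).
The factor γ**2 - 1/10 splits as (γ - a)(γ - a') with a = -(1/10)*sqrt(10), a' = (1/10)*sqrt(10). At the order-2 pole a set g(γ) = (γ - a)^2*f(γ) = [28*γ**2/31 + γ/9 + 4] / (γ - a')^2.
Order-2 pole: residue = g'(a); g'(-(1/10)*sqrt(10)) = (303/31)*sqrt(10), so the residue is (303/31)*sqrt(10).
The factor γ**2 - 1/10 splits as (γ - a)(γ - a') with a = (1/10)*sqrt(10), a' = -(1/10)*sqrt(10). At the order-2 pole a set g(γ) = (γ - a)^2*f(γ) = [28*γ**2/31 + γ/9 + 4] / (γ - a')^2.
Order-2 pole: residue = g'(a); g'((1/10)*sqrt(10)) = -(303/31)*sqrt(10), so the residue is -(303/31)*sqrt(10).
List the singular points by increasing real part (a conjugate pair: the negative imaginary part first).

Radius of convergence at 0: (1/10)*sqrt(10).
At -(1/10)*sqrt(10): a pole of order 2; residue (303/31)*sqrt(10).
At (1/10)*sqrt(10): a pole of order 2; residue -(303/31)*sqrt(10).


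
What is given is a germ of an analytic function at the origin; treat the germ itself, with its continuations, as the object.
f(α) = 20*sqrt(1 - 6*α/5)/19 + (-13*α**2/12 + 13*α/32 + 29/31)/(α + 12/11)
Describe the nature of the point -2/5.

The point is a regular point.

Denominator factors: α + 12/11 = 38/55 at α = -2/5 — none vanishes.
Branch term sqrt(1 - α/(5/6)): argument at -2/5 is 37/25, nonzero, so -2/5 is not its branch point (a point on a principal cut is still regular for the continued germ).
So the germ continues analytically to -2/5.


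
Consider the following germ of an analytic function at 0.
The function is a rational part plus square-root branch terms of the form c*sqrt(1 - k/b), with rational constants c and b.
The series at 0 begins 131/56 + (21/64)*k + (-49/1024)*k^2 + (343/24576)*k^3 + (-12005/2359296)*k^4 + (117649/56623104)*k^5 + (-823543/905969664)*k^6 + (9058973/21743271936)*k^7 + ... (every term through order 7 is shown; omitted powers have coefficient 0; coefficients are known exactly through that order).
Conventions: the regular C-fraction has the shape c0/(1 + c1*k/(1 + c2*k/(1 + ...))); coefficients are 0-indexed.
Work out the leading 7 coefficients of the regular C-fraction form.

The regular C-fraction coefficients are [131/56, -147/1048, 1799/6288, 917/12336, 2681/12336, 1799/18384, 3563/18384].

Taylor coefficients (read off): a_0 = 131/56, a_1 = 21/64, a_2 = -49/1024, a_3 = 343/24576, a_4 = -12005/2359296, a_5 = 117649/56623104, a_6 = -823543/905969664.
c0 = a_0 = 131/56. Peel one level at a time: if S = 1 + c*k/S' with S'(0) = 1, then c is the k-coefficient of S and S' = c*k/(S - 1).
S_1 = c0/f = 1 + (-147/1048)*k + (88151/2196608)*k^2 + ...; c1 = -147/1048.
S_2 = c1*k/(S_1 - 1) = 1 + (1799/6288)*k + (-49/2304)*k^2 + ...; c2 = 1799/6288.
S_3 = c2*k/(S_2 - 1) = 1 + (917/12336)*k + (-2458477/152176896)*k^2 + ...; c3 = 917/12336.
S_4 = c3*k/(S_3 - 1) = 1 + (2681/12336)*k + (-49/2304)*k^2 + ...; c4 = 2681/12336.
S_5 = c4*k/(S_4 - 1) = 1 + (1799/18384)*k + (-6409837/337971456)*k^2 + ...; c5 = 1799/18384.
S_6 = c5*k/(S_5 - 1) = 1 + (3563/18384)*k + ...; c6 = 3563/18384.


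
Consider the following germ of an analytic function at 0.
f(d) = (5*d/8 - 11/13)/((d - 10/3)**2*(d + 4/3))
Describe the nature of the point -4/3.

The point is a pole of order 1.

The denominator factor d + 4/3 vanishes at -4/3 and appears to the power 1; the numerator there equals -131/78, nonzero, and no other factor vanishes.
Hence a pole whose order is the multiplicity, 1.


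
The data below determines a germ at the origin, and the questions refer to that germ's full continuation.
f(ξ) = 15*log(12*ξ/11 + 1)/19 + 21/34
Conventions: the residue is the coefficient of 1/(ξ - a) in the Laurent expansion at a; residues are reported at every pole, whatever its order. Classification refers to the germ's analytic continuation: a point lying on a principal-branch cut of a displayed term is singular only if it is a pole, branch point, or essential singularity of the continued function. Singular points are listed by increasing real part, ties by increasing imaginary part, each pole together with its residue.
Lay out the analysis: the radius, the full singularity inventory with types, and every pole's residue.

Radius of convergence at 0: 11/12.
At -11/12: a logarithmic branch point.

Branch term (15/19)*log(1 - ξ/(-11/12)): its argument vanishes at ξ = -11/12, a logarithmic branch point, modulus 11/12.
The radius of convergence is the smallest modulus among the singular points: 11/12.


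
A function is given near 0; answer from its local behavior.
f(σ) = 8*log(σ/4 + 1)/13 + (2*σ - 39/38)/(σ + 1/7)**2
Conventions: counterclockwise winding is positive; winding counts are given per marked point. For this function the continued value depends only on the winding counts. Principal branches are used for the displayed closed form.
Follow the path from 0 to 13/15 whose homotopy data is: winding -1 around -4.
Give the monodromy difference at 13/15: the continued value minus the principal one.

The rational part is single-valued and drops out of the difference; each branch term changes only by its own monodromy.
(8/13)*log(1 - σ/(-4)): each positive loop around -4 adds 2*pi*i to the log, so winding -1 contributes (8/13)*(-1)*2*pi*i = -(16/13)*pi*i.
Summing the contributions at σ = 13/15 gives -(16/13)*pi*i.

Continued minus principal equals -(16/13)*pi*i.


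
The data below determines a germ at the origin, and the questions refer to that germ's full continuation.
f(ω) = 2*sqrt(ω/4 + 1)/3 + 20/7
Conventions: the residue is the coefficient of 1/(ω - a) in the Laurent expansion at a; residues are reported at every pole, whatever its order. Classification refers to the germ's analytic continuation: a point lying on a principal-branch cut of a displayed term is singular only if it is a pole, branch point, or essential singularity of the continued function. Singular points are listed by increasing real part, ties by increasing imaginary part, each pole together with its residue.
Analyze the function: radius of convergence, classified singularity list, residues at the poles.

Radius of convergence at 0: 4.
At -4: an algebraic (square-root) branch point.

Branch term (2/3)*sqrt(1 - ω/(-4)): its argument vanishes at ω = -4, a square-root branch point, modulus 4.
The radius of convergence is the smallest modulus among the singular points: 4.


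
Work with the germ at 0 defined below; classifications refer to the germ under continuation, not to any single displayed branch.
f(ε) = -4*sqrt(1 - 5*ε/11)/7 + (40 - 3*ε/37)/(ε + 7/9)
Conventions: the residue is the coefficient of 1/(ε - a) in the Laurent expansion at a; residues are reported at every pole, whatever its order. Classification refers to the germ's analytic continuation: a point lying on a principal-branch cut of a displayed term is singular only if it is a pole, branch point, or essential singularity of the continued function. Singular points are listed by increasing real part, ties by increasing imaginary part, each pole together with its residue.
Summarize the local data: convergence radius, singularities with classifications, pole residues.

Denominator factor (ε + 7/9): pole of order 1 at -7/9, modulus 7/9.
Branch term (-4/7)*sqrt(1 - ε/(11/5)): its argument vanishes at ε = 11/5, a square-root branch point, modulus 11/5.
The radius of convergence is the smallest modulus among the singular points: 7/9.
The branch term is analytic at -7/9 and contributes nothing to the residue; only the rational part matters.
At the order-1 pole -7/9 set g(ε) = (ε - (-7/9))*(rational part) = 40 - 3*ε/37.
Simple pole: residue = g(a) at a = -7/9, which is 4447/111.
List the singular points by increasing real part (a conjugate pair: the negative imaginary part first).

Radius of convergence at 0: 7/9.
At -7/9: a pole of order 1; residue 4447/111.
At 11/5: an algebraic (square-root) branch point.


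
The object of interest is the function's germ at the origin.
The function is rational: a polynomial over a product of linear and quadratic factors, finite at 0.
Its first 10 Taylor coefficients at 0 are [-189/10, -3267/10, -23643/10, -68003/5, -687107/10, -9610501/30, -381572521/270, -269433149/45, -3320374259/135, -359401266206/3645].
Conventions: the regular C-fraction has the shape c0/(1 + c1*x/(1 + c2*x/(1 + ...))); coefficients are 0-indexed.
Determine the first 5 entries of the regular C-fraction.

The regular C-fraction coefficients are [-189/10, -121/7, 25534/2541, -29726627/27806526, -157037587421/975908177766].

Taylor coefficients (read off): a_0 = -189/10, a_1 = -3267/10, a_2 = -23643/10, a_3 = -68003/5, a_4 = -687107/10.
c0 = a_0 = -189/10. Peel one level at a time: if S = 1 + c*x/S' with S'(0) = 1, then c is the x-coefficient of S and S' = c*x/(S - 1).
S_1 = c0/f = 1 + (-121/7)*x + (25534/147)*x^2 + ...; c1 = -121/7.
S_2 = c1*x/(S_1 - 1) = 1 + (25534/2541)*x + (4246661/395307)*x^2 + ...; c2 = 25534/2541.
S_3 = c2*x/(S_2 - 1) = 1 + (-29726627/27806526)*x + (-9084819107/52810797636)*x^2 + ...; c3 = -29726627/27806526.
S_4 = c3*x/(S_3 - 1) = 1 + (-157037587421/975908177766)*x + ...; c4 = -157037587421/975908177766.


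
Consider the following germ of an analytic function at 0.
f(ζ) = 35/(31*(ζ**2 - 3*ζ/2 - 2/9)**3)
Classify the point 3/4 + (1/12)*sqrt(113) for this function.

The point is a pole of order 3.

The denominator factor ζ**2 - 3*ζ/2 - 2/9 vanishes at 3/4 + (1/12)*sqrt(113) and appears to the power 3; the numerator there equals 35/31, nonzero, and no other factor vanishes.
Hence a pole whose order is the multiplicity, 3.


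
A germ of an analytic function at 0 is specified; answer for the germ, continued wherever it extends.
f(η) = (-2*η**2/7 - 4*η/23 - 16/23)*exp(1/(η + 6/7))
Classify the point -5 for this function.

The point is a regular point.

There is no denominator, hence no pole anywhere.
The essential point of exp(1/(η - (-6/7))) is -6/7, not -5.
So the germ continues analytically to -5.


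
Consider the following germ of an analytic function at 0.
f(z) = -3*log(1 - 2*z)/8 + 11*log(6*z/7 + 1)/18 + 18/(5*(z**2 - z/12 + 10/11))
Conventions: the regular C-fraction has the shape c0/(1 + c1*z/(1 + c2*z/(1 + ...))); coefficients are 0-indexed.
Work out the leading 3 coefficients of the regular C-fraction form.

Taylor coefficients (expand at 0): a_0 = 99/25, a_1 = 34373/21000, a_2 = -7442541/1960000.
c0 = a_0 = 99/25. Peel one level at a time: if S = 1 + c*z/S' with S'(0) = 1, then c is the z-coefficient of S and S' = c*z/(S - 1).
S_1 = c0/f = 1 + (-34373/83160)*z + (195320179/172889640)*z^2 + ...; c1 = -34373/83160.
S_2 = c1*z/(S_1 - 1) = 1 + (195320179/71461467)*z + ...; c2 = 195320179/71461467.

The regular C-fraction coefficients are [99/25, -34373/83160, 195320179/71461467].


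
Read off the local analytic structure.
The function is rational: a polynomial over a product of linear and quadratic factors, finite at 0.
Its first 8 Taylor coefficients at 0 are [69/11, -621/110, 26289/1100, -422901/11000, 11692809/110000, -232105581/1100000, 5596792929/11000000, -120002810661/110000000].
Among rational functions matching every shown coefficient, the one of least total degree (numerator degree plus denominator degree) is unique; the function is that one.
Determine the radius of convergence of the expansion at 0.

No rational of total degree below 2 reproduces all 8 coefficients; solving the [0/2] Pade equations on them gives f(j) = -23/(11*(j**2 - 3*j/10 - 1/3)), whose expansion matches every shown term.
Denominator factor (j**2 - 3*j/10 - 1/3): discriminant 427/300, real irrational roots 3/20 + (1/60)*sqrt(1281) and 3/20 - (1/60)*sqrt(1281); poles of order 1, moduli 3/20 + (1/60)*sqrt(1281) and -3/20 + (1/60)*sqrt(1281).
The radius of convergence is the smallest modulus among the singular points: -3/20 + (1/60)*sqrt(1281).

The radius of convergence is -3/20 + (1/60)*sqrt(1281).


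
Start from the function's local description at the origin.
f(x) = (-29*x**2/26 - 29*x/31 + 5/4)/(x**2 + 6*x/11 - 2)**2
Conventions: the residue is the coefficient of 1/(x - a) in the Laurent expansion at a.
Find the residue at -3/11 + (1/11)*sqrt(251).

The factor x**2 + 6*x/11 - 2 splits as (x - a)(x - a') with a = -3/11 + (1/11)*sqrt(251), a' = -3/11 - (1/11)*sqrt(251). At the order-2 pole a set g(x) = (x - a)^2*f(x) = [-29*x**2/26 - 29*x/31 + 5/4] / (x - a')^2.
Order-2 pole: residue = g'(a); g'(-3/11 + (1/11)*sqrt(251)) = -(8015645/406230448)*sqrt(251), so the residue is -(8015645/406230448)*sqrt(251).

The residue is -(8015645/406230448)*sqrt(251).


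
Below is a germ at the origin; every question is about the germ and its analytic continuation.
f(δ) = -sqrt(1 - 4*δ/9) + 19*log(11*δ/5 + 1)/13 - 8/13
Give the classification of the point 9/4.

The term (-1)*sqrt(1 - δ/(9/4)) has argument 1 - 9/4/(9/4) = 0 at 9/4: a square-root (algebraic, two-sheeted) branch point; the remaining terms are analytic or single-valued there.

The point is an algebraic (square-root) branch point.


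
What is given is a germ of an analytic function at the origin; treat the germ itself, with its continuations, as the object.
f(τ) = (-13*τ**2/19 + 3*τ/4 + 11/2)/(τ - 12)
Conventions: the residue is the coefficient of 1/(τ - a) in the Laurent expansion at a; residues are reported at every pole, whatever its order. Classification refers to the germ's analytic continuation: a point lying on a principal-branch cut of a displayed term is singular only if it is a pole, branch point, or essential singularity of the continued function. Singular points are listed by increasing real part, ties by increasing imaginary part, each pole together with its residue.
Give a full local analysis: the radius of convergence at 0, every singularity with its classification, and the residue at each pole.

Radius of convergence at 0: 12.
At 12: a pole of order 1; residue -3193/38.

Denominator factor (τ - 12): pole of order 1 at 12, modulus 12.
The radius of convergence is the smallest modulus among the singular points: 12.
At the order-1 pole 12 set g(τ) = (τ - (12))*f(τ) = -13*τ**2/19 + 3*τ/4 + 11/2.
Simple pole: residue = g(a) at a = 12, which is -3193/38.


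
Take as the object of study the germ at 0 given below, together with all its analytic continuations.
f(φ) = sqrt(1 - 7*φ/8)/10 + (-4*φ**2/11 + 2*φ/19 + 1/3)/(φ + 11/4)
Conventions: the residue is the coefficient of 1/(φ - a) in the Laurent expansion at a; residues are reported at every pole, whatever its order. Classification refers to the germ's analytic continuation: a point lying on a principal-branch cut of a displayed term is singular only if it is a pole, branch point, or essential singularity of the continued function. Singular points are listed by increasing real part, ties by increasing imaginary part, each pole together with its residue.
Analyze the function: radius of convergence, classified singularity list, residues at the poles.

Denominator factor (φ + 11/4): pole of order 1 at -11/4, modulus 11/4.
Branch term (1/10)*sqrt(1 - φ/(8/7)): its argument vanishes at φ = 8/7, a square-root branch point, modulus 8/7.
The radius of convergence is the smallest modulus among the singular points: 8/7.
The branch term is analytic at -11/4 and contributes nothing to the residue; only the rational part matters.
At the order-1 pole -11/4 set g(φ) = (φ - (-11/4))*(rational part) = -4*φ**2/11 + 2*φ/19 + 1/3.
Simple pole: residue = g(a) at a = -11/4, which is -617/228.
List the singular points by increasing real part (a conjugate pair: the negative imaginary part first).

Radius of convergence at 0: 8/7.
At -11/4: a pole of order 1; residue -617/228.
At 8/7: an algebraic (square-root) branch point.


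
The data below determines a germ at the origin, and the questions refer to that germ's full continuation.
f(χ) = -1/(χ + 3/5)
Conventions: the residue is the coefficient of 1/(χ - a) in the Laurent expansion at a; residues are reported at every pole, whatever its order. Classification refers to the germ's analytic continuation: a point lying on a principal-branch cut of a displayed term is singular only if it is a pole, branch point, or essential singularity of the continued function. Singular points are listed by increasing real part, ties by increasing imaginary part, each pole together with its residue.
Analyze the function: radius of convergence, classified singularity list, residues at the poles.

Denominator factor (χ + 3/5): pole of order 1 at -3/5, modulus 3/5.
The radius of convergence is the smallest modulus among the singular points: 3/5.
At the order-1 pole -3/5 set g(χ) = (χ - (-3/5))*f(χ) = -1.
Simple pole: residue = g(a) at a = -3/5, which is -1.

Radius of convergence at 0: 3/5.
At -3/5: a pole of order 1; residue -1.


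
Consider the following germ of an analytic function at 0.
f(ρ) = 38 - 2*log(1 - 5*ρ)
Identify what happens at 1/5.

The point is a logarithmic branch point.

The term (-2)*log(1 - ρ/(1/5)) has argument 1 - 1/5/(1/5) = 0 at 1/5: a logarithmic (infinitely-sheeted) branch point; the remaining terms are analytic or single-valued there.


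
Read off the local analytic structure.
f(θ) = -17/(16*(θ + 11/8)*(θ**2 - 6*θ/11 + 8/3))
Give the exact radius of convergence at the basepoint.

The radius of convergence is 11/8.

Denominator factor (θ**2 - 6*θ/11 + 8/3): discriminant -3764/363, complex-conjugate roots (3/11) + ((1/33)*sqrt(2823))*i and (3/11) - ((1/33)*sqrt(2823))*i; poles of order 1, moduli (2/3)*sqrt(6) and (2/3)*sqrt(6).
Denominator factor (θ + 11/8): pole of order 1 at -11/8, modulus 11/8.
The radius of convergence is the smallest modulus among the singular points: 11/8.


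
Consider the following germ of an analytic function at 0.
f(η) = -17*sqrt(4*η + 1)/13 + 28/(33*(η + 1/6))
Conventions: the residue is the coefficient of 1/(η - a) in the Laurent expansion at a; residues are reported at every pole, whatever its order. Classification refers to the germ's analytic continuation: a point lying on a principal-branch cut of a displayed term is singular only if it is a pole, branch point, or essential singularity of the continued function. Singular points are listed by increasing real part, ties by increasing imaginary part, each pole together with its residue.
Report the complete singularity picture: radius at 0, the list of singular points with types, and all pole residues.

Radius of convergence at 0: 1/6.
At -1/4: an algebraic (square-root) branch point.
At -1/6: a pole of order 1; residue 28/33.

Denominator factor (η + 1/6): pole of order 1 at -1/6, modulus 1/6.
Branch term (-17/13)*sqrt(1 - η/(-1/4)): its argument vanishes at η = -1/4, a square-root branch point, modulus 1/4.
The radius of convergence is the smallest modulus among the singular points: 1/6.
The branch term is analytic at -1/6 and contributes nothing to the residue; only the rational part matters.
At the order-1 pole -1/6 set g(η) = (η - (-1/6))*(rational part) = 28/33.
Simple pole: residue = g(a) at a = -1/6, which is 28/33.
List the singular points by increasing real part (a conjugate pair: the negative imaginary part first).


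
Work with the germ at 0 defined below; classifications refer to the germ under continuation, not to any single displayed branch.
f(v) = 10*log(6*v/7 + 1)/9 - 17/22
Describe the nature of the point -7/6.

The term (10/9)*log(1 - v/(-7/6)) has argument 1 - -7/6/(-7/6) = 0 at -7/6: a logarithmic (infinitely-sheeted) branch point; the remaining terms are analytic or single-valued there.

The point is a logarithmic branch point.


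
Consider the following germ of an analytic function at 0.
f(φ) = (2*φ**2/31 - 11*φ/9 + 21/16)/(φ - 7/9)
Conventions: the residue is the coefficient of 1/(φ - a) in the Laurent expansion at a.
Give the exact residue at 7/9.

At the order-1 pole 7/9 set g(φ) = (φ - (7/9))*f(φ) = 2*φ**2/31 - 11*φ/9 + 21/16.
Simple pole: residue = g(a) at a = 7/9, which is 5369/13392.

The residue is 5369/13392.


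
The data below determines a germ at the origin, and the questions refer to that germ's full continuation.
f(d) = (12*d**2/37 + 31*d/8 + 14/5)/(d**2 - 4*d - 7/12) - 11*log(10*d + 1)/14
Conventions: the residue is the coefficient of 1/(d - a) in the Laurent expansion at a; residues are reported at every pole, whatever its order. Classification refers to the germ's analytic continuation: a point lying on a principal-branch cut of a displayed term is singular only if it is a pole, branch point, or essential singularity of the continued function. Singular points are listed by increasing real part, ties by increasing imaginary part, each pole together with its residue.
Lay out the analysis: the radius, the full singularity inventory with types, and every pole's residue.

Denominator factor (d**2 - 4*d - 7/12): discriminant 55/3, real irrational roots 2 + (1/6)*sqrt(165) and 2 - (1/6)*sqrt(165); poles of order 1, moduli 2 + (1/6)*sqrt(165) and -2 + (1/6)*sqrt(165).
Branch term (-11/14)*log(1 - d/(-1/10)): its argument vanishes at d = -1/10, a logarithmic branch point, modulus 1/10.
The radius of convergence is the smallest modulus among the singular points: 1/10.
The branch term is analytic at 2 - (1/6)*sqrt(165) and contributes nothing to the residue; only the rational part matters.
The factor d**2 - 4*d - 7/12 splits as (d - a)(d - a') with a = 2 - (1/6)*sqrt(165), a' = 2 + (1/6)*sqrt(165). At the order-1 pole a set g(d) = (d - a)*(rational part) = [12*d**2/37 + 31*d/8 + 14/5] / (d - a').
Simple pole: residue = g(a) at a = 2 - (1/6)*sqrt(165), which is 1531/592 - (897/3700)*sqrt(165).
The branch term is analytic at 2 + (1/6)*sqrt(165) and contributes nothing to the residue; only the rational part matters.
The factor d**2 - 4*d - 7/12 splits as (d - a)(d - a') with a = 2 + (1/6)*sqrt(165), a' = 2 - (1/6)*sqrt(165). At the order-1 pole a set g(d) = (d - a)*(rational part) = [12*d**2/37 + 31*d/8 + 14/5] / (d - a').
Simple pole: residue = g(a) at a = 2 + (1/6)*sqrt(165), which is 1531/592 + (897/3700)*sqrt(165).
List the singular points by increasing real part (a conjugate pair: the negative imaginary part first).

Radius of convergence at 0: 1/10.
At 2 - (1/6)*sqrt(165): a pole of order 1; residue 1531/592 - (897/3700)*sqrt(165).
At -1/10: a logarithmic branch point.
At 2 + (1/6)*sqrt(165): a pole of order 1; residue 1531/592 + (897/3700)*sqrt(165).


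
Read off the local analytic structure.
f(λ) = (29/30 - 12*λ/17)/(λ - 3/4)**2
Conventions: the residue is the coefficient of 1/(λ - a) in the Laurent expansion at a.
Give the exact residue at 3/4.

The residue is -12/17.

At the order-2 pole 3/4 set g(λ) = (λ - (3/4))^2*f(λ) = 29/30 - 12*λ/17.
Order-2 pole: residue = g'(a); g'(3/4) = -12/17, so the residue is -12/17.


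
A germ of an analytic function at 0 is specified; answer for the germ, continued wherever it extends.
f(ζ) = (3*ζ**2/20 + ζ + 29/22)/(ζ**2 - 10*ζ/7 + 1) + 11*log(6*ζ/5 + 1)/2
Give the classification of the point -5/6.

The point is a logarithmic branch point.

The term (11/2)*log(1 - ζ/(-5/6)) has argument 1 - -5/6/(-5/6) = 0 at -5/6: a logarithmic (infinitely-sheeted) branch point; the remaining terms are analytic or single-valued there.


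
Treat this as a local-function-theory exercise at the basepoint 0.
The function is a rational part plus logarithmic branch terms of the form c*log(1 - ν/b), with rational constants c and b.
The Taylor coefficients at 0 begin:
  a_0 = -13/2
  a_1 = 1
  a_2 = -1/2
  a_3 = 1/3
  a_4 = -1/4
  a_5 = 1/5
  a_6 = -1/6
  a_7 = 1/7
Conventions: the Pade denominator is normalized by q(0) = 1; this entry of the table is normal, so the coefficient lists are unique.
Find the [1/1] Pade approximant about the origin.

Taylor coefficients needed (read off): a_0 = -13/2, a_1 = 1, a_2 = -1/2.
Write the denominator as Q(ν) = 1 + q1*ν. Requiring Q*f - P = O(ν^3) with deg P <= 1 kills the coefficients of ν^2..ν^2 in Q*f:
  ν^2: a_2 + q1*a_1 = 0, i.e. -1/2 + (1)*q1 = 0.
Solving this linear system: q1 = 1/2.
The numerator is Q*f truncated at degree 1: P0 = a_0 = -13/2; P1 = a_1 + q1*a_0 = -9/4.

The Pade approximant has numerator coefficients [-13/2, -9/4]; denominator coefficients [1, 1/2].


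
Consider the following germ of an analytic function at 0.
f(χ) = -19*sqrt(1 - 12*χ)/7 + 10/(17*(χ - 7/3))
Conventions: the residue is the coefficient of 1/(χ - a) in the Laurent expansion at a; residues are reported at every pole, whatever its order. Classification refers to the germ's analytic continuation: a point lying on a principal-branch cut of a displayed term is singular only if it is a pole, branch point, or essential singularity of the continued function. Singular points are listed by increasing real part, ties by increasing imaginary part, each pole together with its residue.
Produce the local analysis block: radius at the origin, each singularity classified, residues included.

Radius of convergence at 0: 1/12.
At 1/12: an algebraic (square-root) branch point.
At 7/3: a pole of order 1; residue 10/17.

Denominator factor (χ - 7/3): pole of order 1 at 7/3, modulus 7/3.
Branch term (-19/7)*sqrt(1 - χ/(1/12)): its argument vanishes at χ = 1/12, a square-root branch point, modulus 1/12.
The radius of convergence is the smallest modulus among the singular points: 1/12.
The branch term is analytic at 7/3 and contributes nothing to the residue; only the rational part matters.
At the order-1 pole 7/3 set g(χ) = (χ - (7/3))*(rational part) = 10/17.
Simple pole: residue = g(a) at a = 7/3, which is 10/17.
List the singular points by increasing real part (a conjugate pair: the negative imaginary part first).


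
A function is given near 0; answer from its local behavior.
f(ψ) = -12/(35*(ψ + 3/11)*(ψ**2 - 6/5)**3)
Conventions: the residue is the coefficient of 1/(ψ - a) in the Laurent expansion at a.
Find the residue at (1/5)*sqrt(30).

The residue is -88578050/736916229 + (11037125/1122919968)*sqrt(30).

The factor ψ**2 - 6/5 splits as (ψ - a)(ψ - a') with a = (1/5)*sqrt(30), a' = -(1/5)*sqrt(30). At the order-3 pole a set g(ψ) = (ψ - a)^3*f(ψ) = [-12/(35*(ψ + 3/11))] / (ψ - a')^3.
Order-3 pole: residue = g''(a)/2; g''((1/5)*sqrt(30)) = -177156100/736916229 + (11037125/561459984)*sqrt(30), so the residue is -88578050/736916229 + (11037125/1122919968)*sqrt(30).
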